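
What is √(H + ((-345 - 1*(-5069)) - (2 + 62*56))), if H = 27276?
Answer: √28526 ≈ 168.90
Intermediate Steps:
√(H + ((-345 - 1*(-5069)) - (2 + 62*56))) = √(27276 + ((-345 - 1*(-5069)) - (2 + 62*56))) = √(27276 + ((-345 + 5069) - (2 + 3472))) = √(27276 + (4724 - 1*3474)) = √(27276 + (4724 - 3474)) = √(27276 + 1250) = √28526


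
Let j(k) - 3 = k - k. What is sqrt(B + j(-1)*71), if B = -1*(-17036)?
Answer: sqrt(17249) ≈ 131.34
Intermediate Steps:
j(k) = 3 (j(k) = 3 + (k - k) = 3 + 0 = 3)
B = 17036
sqrt(B + j(-1)*71) = sqrt(17036 + 3*71) = sqrt(17036 + 213) = sqrt(17249)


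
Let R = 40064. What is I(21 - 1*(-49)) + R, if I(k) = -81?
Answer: 39983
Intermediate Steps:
I(21 - 1*(-49)) + R = -81 + 40064 = 39983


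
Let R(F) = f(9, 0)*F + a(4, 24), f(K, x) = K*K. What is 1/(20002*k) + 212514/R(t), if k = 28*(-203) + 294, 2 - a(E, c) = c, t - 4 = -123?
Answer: -22911300110581/1041559945580 ≈ -21.997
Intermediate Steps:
t = -119 (t = 4 - 123 = -119)
a(E, c) = 2 - c
k = -5390 (k = -5684 + 294 = -5390)
f(K, x) = K²
R(F) = -22 + 81*F (R(F) = 9²*F + (2 - 1*24) = 81*F + (2 - 24) = 81*F - 22 = -22 + 81*F)
1/(20002*k) + 212514/R(t) = 1/(20002*(-5390)) + 212514/(-22 + 81*(-119)) = (1/20002)*(-1/5390) + 212514/(-22 - 9639) = -1/107810780 + 212514/(-9661) = -1/107810780 + 212514*(-1/9661) = -1/107810780 - 212514/9661 = -22911300110581/1041559945580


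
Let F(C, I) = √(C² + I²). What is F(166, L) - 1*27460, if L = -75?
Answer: -27460 + √33181 ≈ -27278.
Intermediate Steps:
F(166, L) - 1*27460 = √(166² + (-75)²) - 1*27460 = √(27556 + 5625) - 27460 = √33181 - 27460 = -27460 + √33181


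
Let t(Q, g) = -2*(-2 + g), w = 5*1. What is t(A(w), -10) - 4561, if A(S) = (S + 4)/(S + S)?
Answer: -4537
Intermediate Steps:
w = 5
A(S) = (4 + S)/(2*S) (A(S) = (4 + S)/((2*S)) = (4 + S)*(1/(2*S)) = (4 + S)/(2*S))
t(Q, g) = 4 - 2*g
t(A(w), -10) - 4561 = (4 - 2*(-10)) - 4561 = (4 + 20) - 4561 = 24 - 4561 = -4537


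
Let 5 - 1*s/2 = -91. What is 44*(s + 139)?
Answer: 14564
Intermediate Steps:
s = 192 (s = 10 - 2*(-91) = 10 + 182 = 192)
44*(s + 139) = 44*(192 + 139) = 44*331 = 14564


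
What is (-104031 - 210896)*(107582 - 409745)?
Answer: 95159287101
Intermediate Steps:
(-104031 - 210896)*(107582 - 409745) = -314927*(-302163) = 95159287101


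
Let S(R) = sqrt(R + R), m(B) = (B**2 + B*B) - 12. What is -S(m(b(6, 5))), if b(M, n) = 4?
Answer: -2*sqrt(10) ≈ -6.3246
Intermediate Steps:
m(B) = -12 + 2*B**2 (m(B) = (B**2 + B**2) - 12 = 2*B**2 - 12 = -12 + 2*B**2)
S(R) = sqrt(2)*sqrt(R) (S(R) = sqrt(2*R) = sqrt(2)*sqrt(R))
-S(m(b(6, 5))) = -sqrt(2)*sqrt(-12 + 2*4**2) = -sqrt(2)*sqrt(-12 + 2*16) = -sqrt(2)*sqrt(-12 + 32) = -sqrt(2)*sqrt(20) = -sqrt(2)*2*sqrt(5) = -2*sqrt(10)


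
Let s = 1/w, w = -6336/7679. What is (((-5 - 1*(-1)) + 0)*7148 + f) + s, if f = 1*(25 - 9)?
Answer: -181065215/6336 ≈ -28577.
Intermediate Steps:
w = -6336/7679 (w = -6336*1/7679 = -6336/7679 ≈ -0.82511)
s = -7679/6336 (s = 1/(-6336/7679) = -7679/6336 ≈ -1.2120)
f = 16 (f = 1*16 = 16)
(((-5 - 1*(-1)) + 0)*7148 + f) + s = (((-5 - 1*(-1)) + 0)*7148 + 16) - 7679/6336 = (((-5 + 1) + 0)*7148 + 16) - 7679/6336 = ((-4 + 0)*7148 + 16) - 7679/6336 = (-4*7148 + 16) - 7679/6336 = (-28592 + 16) - 7679/6336 = -28576 - 7679/6336 = -181065215/6336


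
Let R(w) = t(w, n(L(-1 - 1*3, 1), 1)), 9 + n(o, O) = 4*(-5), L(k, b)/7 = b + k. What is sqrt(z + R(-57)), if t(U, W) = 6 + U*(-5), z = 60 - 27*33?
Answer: 6*I*sqrt(15) ≈ 23.238*I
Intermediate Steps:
L(k, b) = 7*b + 7*k (L(k, b) = 7*(b + k) = 7*b + 7*k)
n(o, O) = -29 (n(o, O) = -9 + 4*(-5) = -9 - 20 = -29)
z = -831 (z = 60 - 891 = -831)
t(U, W) = 6 - 5*U
R(w) = 6 - 5*w
sqrt(z + R(-57)) = sqrt(-831 + (6 - 5*(-57))) = sqrt(-831 + (6 + 285)) = sqrt(-831 + 291) = sqrt(-540) = 6*I*sqrt(15)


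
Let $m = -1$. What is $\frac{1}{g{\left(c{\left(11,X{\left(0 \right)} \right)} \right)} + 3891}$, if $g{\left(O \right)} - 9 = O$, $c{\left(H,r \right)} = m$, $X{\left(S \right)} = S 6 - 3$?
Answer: $\frac{1}{3899} \approx 0.00025648$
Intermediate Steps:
$X{\left(S \right)} = -3 + 6 S$ ($X{\left(S \right)} = 6 S - 3 = -3 + 6 S$)
$c{\left(H,r \right)} = -1$
$g{\left(O \right)} = 9 + O$
$\frac{1}{g{\left(c{\left(11,X{\left(0 \right)} \right)} \right)} + 3891} = \frac{1}{\left(9 - 1\right) + 3891} = \frac{1}{8 + 3891} = \frac{1}{3899}$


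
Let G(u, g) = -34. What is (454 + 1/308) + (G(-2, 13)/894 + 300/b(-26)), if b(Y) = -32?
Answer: 122418805/275352 ≈ 444.59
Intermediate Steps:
(454 + 1/308) + (G(-2, 13)/894 + 300/b(-26)) = (454 + 1/308) + (-34/894 + 300/(-32)) = (454 + 1/308) + (-34*1/894 + 300*(-1/32)) = 139833/308 + (-17/447 - 75/8) = 139833/308 - 33661/3576 = 122418805/275352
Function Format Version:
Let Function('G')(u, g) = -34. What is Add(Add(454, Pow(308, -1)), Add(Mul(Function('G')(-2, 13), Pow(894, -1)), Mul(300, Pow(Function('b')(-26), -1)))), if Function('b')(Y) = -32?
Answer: Rational(122418805, 275352) ≈ 444.59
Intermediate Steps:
Add(Add(454, Pow(308, -1)), Add(Mul(Function('G')(-2, 13), Pow(894, -1)), Mul(300, Pow(Function('b')(-26), -1)))) = Add(Add(454, Pow(308, -1)), Add(Mul(-34, Pow(894, -1)), Mul(300, Pow(-32, -1)))) = Add(Add(454, Rational(1, 308)), Add(Mul(-34, Rational(1, 894)), Mul(300, Rational(-1, 32)))) = Add(Rational(139833, 308), Add(Rational(-17, 447), Rational(-75, 8))) = Add(Rational(139833, 308), Rational(-33661, 3576)) = Rational(122418805, 275352)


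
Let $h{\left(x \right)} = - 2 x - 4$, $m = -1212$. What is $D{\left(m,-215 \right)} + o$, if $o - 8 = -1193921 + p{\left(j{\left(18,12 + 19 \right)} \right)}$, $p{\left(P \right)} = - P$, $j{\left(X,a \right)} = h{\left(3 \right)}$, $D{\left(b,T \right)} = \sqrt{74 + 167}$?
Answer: $-1193903 + \sqrt{241} \approx -1.1939 \cdot 10^{6}$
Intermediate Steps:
$h{\left(x \right)} = -4 - 2 x$
$D{\left(b,T \right)} = \sqrt{241}$
$j{\left(X,a \right)} = -10$ ($j{\left(X,a \right)} = -4 - 6 = -10$)
$o = -1193903$ ($o = 8 - 1193911 = -1193903$)
$D{\left(m,-215 \right)} + o = \sqrt{241} - 1193903 = -1193903 + \sqrt{241}$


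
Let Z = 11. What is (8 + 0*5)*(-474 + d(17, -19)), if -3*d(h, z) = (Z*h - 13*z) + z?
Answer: -14696/3 ≈ -4898.7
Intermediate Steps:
d(h, z) = 4*z - 11*h/3 (d(h, z) = -((11*h - 13*z) + z)/3 = -((-13*z + 11*h) + z)/3 = -(-12*z + 11*h)/3 = 4*z - 11*h/3)
(8 + 0*5)*(-474 + d(17, -19)) = (8 + 0*5)*(-474 + (4*(-19) - 11/3*17)) = (8 + 0)*(-474 + (-76 - 187/3)) = 8*(-474 - 415/3) = 8*(-1837/3) = -14696/3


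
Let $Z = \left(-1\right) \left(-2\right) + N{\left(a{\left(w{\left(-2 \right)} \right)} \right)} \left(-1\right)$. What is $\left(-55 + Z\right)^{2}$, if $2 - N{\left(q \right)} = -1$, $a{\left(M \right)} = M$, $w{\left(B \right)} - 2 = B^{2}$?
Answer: $3136$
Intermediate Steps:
$w{\left(B \right)} = 2 + B^{2}$
$N{\left(q \right)} = 3$ ($N{\left(q \right)} = 2 - -1 = 2 + 1 = 3$)
$Z = -1$ ($Z = \left(-1\right) \left(-2\right) + 3 \left(-1\right) = 2 - 3 = -1$)
$\left(-55 + Z\right)^{2} = \left(-55 - 1\right)^{2} = \left(-56\right)^{2} = 3136$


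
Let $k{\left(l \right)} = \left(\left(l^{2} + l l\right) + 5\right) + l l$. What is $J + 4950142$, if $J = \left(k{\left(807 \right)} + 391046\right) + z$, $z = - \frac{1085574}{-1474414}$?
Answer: $\frac{5377881375367}{737207} \approx 7.2949 \cdot 10^{6}$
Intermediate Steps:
$z = \frac{542787}{737207}$ ($z = \left(-1085574\right) \left(- \frac{1}{1474414}\right) = \frac{542787}{737207} \approx 0.73627$)
$k{\left(l \right)} = 5 + 3 l^{2}$ ($k{\left(l \right)} = \left(\left(l^{2} + l^{2}\right) + 5\right) + l^{2} = \left(2 l^{2} + 5\right) + l^{2} = \left(5 + 2 l^{2}\right) + l^{2} = 5 + 3 l^{2}$)
$J = \frac{1728602041973}{737207}$ ($J = \left(\left(5 + 3 \cdot 807^{2}\right) + 391046\right) + \frac{542787}{737207} = \left(\left(5 + 3 \cdot 651249\right) + 391046\right) + \frac{542787}{737207} = \left(\left(5 + 1953747\right) + 391046\right) + \frac{542787}{737207} = \left(1953752 + 391046\right) + \frac{542787}{737207} = 2344798 + \frac{542787}{737207} = \frac{1728602041973}{737207} \approx 2.3448 \cdot 10^{6}$)
$J + 4950142 = \frac{1728602041973}{737207} + 4950142 = \frac{5377881375367}{737207}$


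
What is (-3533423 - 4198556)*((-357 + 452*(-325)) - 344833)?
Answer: 3804829546110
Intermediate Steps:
(-3533423 - 4198556)*((-357 + 452*(-325)) - 344833) = -7731979*((-357 - 146900) - 344833) = -7731979*(-147257 - 344833) = -7731979*(-492090) = 3804829546110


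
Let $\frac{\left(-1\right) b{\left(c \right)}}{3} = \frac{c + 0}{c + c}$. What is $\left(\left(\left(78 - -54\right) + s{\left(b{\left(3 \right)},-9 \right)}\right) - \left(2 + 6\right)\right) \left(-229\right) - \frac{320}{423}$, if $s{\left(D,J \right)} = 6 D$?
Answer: $- \frac{11140025}{423} \approx -26336.0$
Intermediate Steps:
$b{\left(c \right)} = - \frac{3}{2}$ ($b{\left(c \right)} = - 3 \frac{c + 0}{c + c} = - 3 \frac{c}{2 c} = - 3 c \frac{1}{2 c} = \left(-3\right) \frac{1}{2} = - \frac{3}{2}$)
$\left(\left(\left(78 - -54\right) + s{\left(b{\left(3 \right)},-9 \right)}\right) - \left(2 + 6\right)\right) \left(-229\right) - \frac{320}{423} = \left(\left(\left(78 - -54\right) + 6 \left(- \frac{3}{2}\right)\right) - \left(2 + 6\right)\right) \left(-229\right) - \frac{320}{423} = \left(\left(\left(78 + 54\right) - 9\right) - 8\right) \left(-229\right) - \frac{320}{423} = \left(\left(132 - 9\right) - 8\right) \left(-229\right) - \frac{320}{423} = \left(123 - 8\right) \left(-229\right) - \frac{320}{423} = 115 \left(-229\right) - \frac{320}{423} = -26335 - \frac{320}{423} = - \frac{11140025}{423}$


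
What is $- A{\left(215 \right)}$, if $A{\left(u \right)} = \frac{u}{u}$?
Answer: $-1$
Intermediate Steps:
$A{\left(u \right)} = 1$
$- A{\left(215 \right)} = \left(-1\right) 1 = -1$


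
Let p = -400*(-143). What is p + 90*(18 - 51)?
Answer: 54230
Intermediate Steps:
p = 57200
p + 90*(18 - 51) = 57200 + 90*(18 - 51) = 57200 + 90*(-33) = 57200 - 2970 = 54230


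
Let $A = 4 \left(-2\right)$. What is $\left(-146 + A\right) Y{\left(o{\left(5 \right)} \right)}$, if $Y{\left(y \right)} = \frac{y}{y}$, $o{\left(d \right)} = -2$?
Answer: $-154$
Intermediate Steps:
$Y{\left(y \right)} = 1$
$A = -8$
$\left(-146 + A\right) Y{\left(o{\left(5 \right)} \right)} = \left(-146 - 8\right) 1 = \left(-154\right) 1 = -154$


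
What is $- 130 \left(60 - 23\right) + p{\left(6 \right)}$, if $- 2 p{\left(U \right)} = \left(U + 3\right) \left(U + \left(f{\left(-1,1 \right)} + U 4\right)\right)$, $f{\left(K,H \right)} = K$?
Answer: $- \frac{9881}{2} \approx -4940.5$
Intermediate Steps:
$p{\left(U \right)} = - \frac{\left(-1 + 5 U\right) \left(3 + U\right)}{2}$ ($p{\left(U \right)} = - \frac{\left(U + 3\right) \left(U + \left(-1 + U 4\right)\right)}{2} = - \frac{\left(3 + U\right) \left(U + \left(-1 + 4 U\right)\right)}{2} = - \frac{\left(3 + U\right) \left(-1 + 5 U\right)}{2} = - \frac{\left(-1 + 5 U\right) \left(3 + U\right)}{2}$)
$- 130 \left(60 - 23\right) + p{\left(6 \right)} = - 130 \left(60 - 23\right) - \left(\frac{81}{2} + 90\right) = \left(-130\right) 37 - \frac{261}{2} = -4810 - \frac{261}{2} = - \frac{9881}{2}$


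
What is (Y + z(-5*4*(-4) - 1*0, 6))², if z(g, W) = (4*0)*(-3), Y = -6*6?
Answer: 1296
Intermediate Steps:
Y = -36
z(g, W) = 0 (z(g, W) = 0*(-3) = 0)
(Y + z(-5*4*(-4) - 1*0, 6))² = (-36 + 0)² = (-36)² = 1296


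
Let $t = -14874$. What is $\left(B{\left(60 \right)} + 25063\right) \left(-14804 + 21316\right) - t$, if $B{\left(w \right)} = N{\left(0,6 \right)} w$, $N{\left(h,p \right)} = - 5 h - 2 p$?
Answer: $158536490$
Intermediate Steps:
$B{\left(w \right)} = - 12 w$ ($B{\left(w \right)} = \left(\left(-5\right) 0 - 12\right) w = \left(0 - 12\right) w = - 12 w$)
$\left(B{\left(60 \right)} + 25063\right) \left(-14804 + 21316\right) - t = \left(\left(-12\right) 60 + 25063\right) \left(-14804 + 21316\right) - -14874 = \left(-720 + 25063\right) 6512 + 14874 = 24343 \cdot 6512 + 14874 = 158521616 + 14874 = 158536490$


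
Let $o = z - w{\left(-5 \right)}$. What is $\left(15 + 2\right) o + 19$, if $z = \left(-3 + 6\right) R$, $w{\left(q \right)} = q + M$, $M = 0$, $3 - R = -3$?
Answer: $410$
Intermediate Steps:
$R = 6$ ($R = 3 - -3 = 3 + 3 = 6$)
$w{\left(q \right)} = q$ ($w{\left(q \right)} = q + 0 = q$)
$z = 18$ ($z = \left(-3 + 6\right) 6 = 3 \cdot 6 = 18$)
$o = 23$ ($o = 18 - -5 = 18 + 5 = 23$)
$\left(15 + 2\right) o + 19 = \left(15 + 2\right) 23 + 19 = 17 \cdot 23 + 19 = 391 + 19 = 410$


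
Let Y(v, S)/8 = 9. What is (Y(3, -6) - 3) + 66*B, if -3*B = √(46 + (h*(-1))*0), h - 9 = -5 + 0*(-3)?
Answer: 69 - 22*√46 ≈ -80.211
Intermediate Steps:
Y(v, S) = 72 (Y(v, S) = 8*9 = 72)
h = 4 (h = 9 + (-5 + 0*(-3)) = 9 + (-5 + 0) = 9 - 5 = 4)
B = -√46/3 (B = -√(46 + (4*(-1))*0)/3 = -√(46 - 4*0)/3 = -√(46 + 0)/3 = -√46/3 ≈ -2.2608)
(Y(3, -6) - 3) + 66*B = (72 - 3) + 66*(-√46/3) = 69 - 22*√46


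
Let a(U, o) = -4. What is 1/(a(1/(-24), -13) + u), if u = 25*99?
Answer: 1/2471 ≈ 0.00040469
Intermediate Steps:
u = 2475
1/(a(1/(-24), -13) + u) = 1/(-4 + 2475) = 1/2471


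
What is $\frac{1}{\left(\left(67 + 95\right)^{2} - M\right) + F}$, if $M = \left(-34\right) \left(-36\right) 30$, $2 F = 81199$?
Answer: $\frac{2}{60247} \approx 3.3197 \cdot 10^{-5}$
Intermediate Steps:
$F = \frac{81199}{2}$ ($F = \frac{1}{2} \cdot 81199 = \frac{81199}{2} \approx 40600.0$)
$M = 36720$ ($M = 1224 \cdot 30 = 36720$)
$\frac{1}{\left(\left(67 + 95\right)^{2} - M\right) + F} = \frac{1}{\left(\left(67 + 95\right)^{2} - 36720\right) + \frac{81199}{2}} = \frac{1}{\left(162^{2} - 36720\right) + \frac{81199}{2}} = \frac{1}{\left(26244 - 36720\right) + \frac{81199}{2}} = \frac{1}{-10476 + \frac{81199}{2}} = \frac{1}{\frac{60247}{2}} = \frac{2}{60247}$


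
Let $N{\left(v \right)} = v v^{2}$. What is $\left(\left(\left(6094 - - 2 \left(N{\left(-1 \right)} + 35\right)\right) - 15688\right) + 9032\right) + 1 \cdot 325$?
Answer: $-169$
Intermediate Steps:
$N{\left(v \right)} = v^{3}$
$\left(\left(\left(6094 - - 2 \left(N{\left(-1 \right)} + 35\right)\right) - 15688\right) + 9032\right) + 1 \cdot 325 = \left(\left(\left(6094 - - 2 \left(\left(-1\right)^{3} + 35\right)\right) - 15688\right) + 9032\right) + 1 \cdot 325 = \left(\left(\left(6094 - - 2 \left(-1 + 35\right)\right) - 15688\right) + 9032\right) + 325 = \left(\left(\left(6094 - \left(-2\right) 34\right) - 15688\right) + 9032\right) + 325 = \left(\left(\left(6094 - -68\right) - 15688\right) + 9032\right) + 325 = \left(\left(\left(6094 + 68\right) - 15688\right) + 9032\right) + 325 = \left(\left(6162 - 15688\right) + 9032\right) + 325 = \left(-9526 + 9032\right) + 325 = -494 + 325 = -169$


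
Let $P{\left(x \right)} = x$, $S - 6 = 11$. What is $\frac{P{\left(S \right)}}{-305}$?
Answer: $- \frac{17}{305} \approx -0.055738$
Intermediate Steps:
$S = 17$ ($S = 6 + 11 = 17$)
$\frac{P{\left(S \right)}}{-305} = \frac{17}{-305} = 17 \left(- \frac{1}{305}\right) = - \frac{17}{305}$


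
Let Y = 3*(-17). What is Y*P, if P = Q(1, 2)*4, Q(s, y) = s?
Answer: -204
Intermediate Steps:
Y = -51
P = 4 (P = 1*4 = 4)
Y*P = -51*4 = -204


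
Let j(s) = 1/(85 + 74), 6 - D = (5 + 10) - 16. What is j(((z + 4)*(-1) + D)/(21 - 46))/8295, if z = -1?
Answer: 1/1318905 ≈ 7.5820e-7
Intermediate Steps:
D = 7 (D = 6 - ((5 + 10) - 16) = 6 - (15 - 16) = 6 - 1*(-1) = 6 + 1 = 7)
j(s) = 1/159
j(((z + 4)*(-1) + D)/(21 - 46))/8295 = (1/159)/8295 = (1/159)*(1/8295) = 1/1318905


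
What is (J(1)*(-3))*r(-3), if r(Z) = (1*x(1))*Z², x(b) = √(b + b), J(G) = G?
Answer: -27*√2 ≈ -38.184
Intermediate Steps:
x(b) = √2*√b (x(b) = √(2*b) = √2*√b)
r(Z) = √2*Z² (r(Z) = (1*(√2*√1))*Z² = (1*(√2*1))*Z² = (1*√2)*Z² = √2*Z²)
(J(1)*(-3))*r(-3) = (1*(-3))*(√2*(-3)²) = -3*√2*9 = -27*√2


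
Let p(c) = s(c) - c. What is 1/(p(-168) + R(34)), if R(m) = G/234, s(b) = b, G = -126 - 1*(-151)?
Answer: 234/25 ≈ 9.3600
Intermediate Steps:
G = 25 (G = -126 + 151 = 25)
R(m) = 25/234
p(c) = 0 (p(c) = c - c = 0)
1/(p(-168) + R(34)) = 1/(0 + 25/234) = 1/(25/234) = 234/25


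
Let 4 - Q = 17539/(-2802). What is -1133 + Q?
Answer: -3145919/2802 ≈ -1122.7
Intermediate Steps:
Q = 28747/2802 (Q = 4 - 17539/(-2802) = 4 - 17539*(-1)/2802 = 4 - 1*(-17539/2802) = 4 + 17539/2802 = 28747/2802 ≈ 10.259)
-1133 + Q = -1133 + 28747/2802 = -3145919/2802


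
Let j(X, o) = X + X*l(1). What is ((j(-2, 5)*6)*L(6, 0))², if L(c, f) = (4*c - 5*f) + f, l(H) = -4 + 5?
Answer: 331776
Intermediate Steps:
l(H) = 1
L(c, f) = -4*f + 4*c (L(c, f) = (-5*f + 4*c) + f = -4*f + 4*c)
j(X, o) = 2*X (j(X, o) = X + X*1 = X + X = 2*X)
((j(-2, 5)*6)*L(6, 0))² = (((2*(-2))*6)*(-4*0 + 4*6))² = ((-4*6)*(0 + 24))² = (-24*24)² = (-576)² = 331776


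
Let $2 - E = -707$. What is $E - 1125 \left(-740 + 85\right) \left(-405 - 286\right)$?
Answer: $-509179916$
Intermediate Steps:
$E = 709$ ($E = 2 - -707 = 2 + 707 = 709$)
$E - 1125 \left(-740 + 85\right) \left(-405 - 286\right) = 709 - 1125 \left(-740 + 85\right) \left(-405 - 286\right) = 709 - 1125 \left(\left(-655\right) \left(-691\right)\right) = 709 - 509180625 = -509179916$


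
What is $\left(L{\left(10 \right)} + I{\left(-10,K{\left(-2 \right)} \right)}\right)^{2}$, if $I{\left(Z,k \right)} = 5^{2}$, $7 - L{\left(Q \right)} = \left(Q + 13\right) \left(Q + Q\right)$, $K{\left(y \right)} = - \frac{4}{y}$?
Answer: $183184$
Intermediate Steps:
$L{\left(Q \right)} = 7 - 2 Q \left(13 + Q\right)$ ($L{\left(Q \right)} = 7 - \left(Q + 13\right) \left(Q + Q\right) = 7 - \left(13 + Q\right) 2 Q = 7 - 2 Q \left(13 + Q\right)$)
$I{\left(Z,k \right)} = 25$
$\left(L{\left(10 \right)} + I{\left(-10,K{\left(-2 \right)} \right)}\right)^{2} = \left(\left(7 - 260 - 2 \cdot 10^{2}\right) + 25\right)^{2} = \left(\left(7 - 260 - 200\right) + 25\right)^{2} = \left(-453 + 25\right)^{2} = \left(-428\right)^{2} = 183184$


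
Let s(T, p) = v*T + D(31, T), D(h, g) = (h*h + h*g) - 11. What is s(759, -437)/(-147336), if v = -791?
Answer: 41135/10524 ≈ 3.9087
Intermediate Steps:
D(h, g) = -11 + h**2 + g*h (D(h, g) = (h**2 + g*h) - 11 = -11 + h**2 + g*h)
s(T, p) = 950 - 760*T (s(T, p) = -791*T + (-11 + 31**2 + T*31) = -791*T + (-11 + 961 + 31*T) = -791*T + (950 + 31*T) = 950 - 760*T)
s(759, -437)/(-147336) = (950 - 760*759)/(-147336) = (950 - 576840)*(-1/147336) = -575890*(-1/147336) = 41135/10524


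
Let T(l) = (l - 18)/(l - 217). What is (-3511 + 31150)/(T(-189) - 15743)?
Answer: -11221434/6391451 ≈ -1.7557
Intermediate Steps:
T(l) = (-18 + l)/(-217 + l)
(-3511 + 31150)/(T(-189) - 15743) = (-3511 + 31150)/((-18 - 189)/(-217 - 189) - 15743) = 27639/(-207/(-406) - 15743) = 27639/(-1/406*(-207) - 15743) = 27639/(207/406 - 15743) = 27639/(-6391451/406) = 27639*(-406/6391451) = -11221434/6391451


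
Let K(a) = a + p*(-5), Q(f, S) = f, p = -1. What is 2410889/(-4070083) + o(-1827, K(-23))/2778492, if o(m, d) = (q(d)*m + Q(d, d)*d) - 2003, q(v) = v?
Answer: -6571620719207/11308693054836 ≈ -0.58111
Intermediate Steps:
K(a) = 5 + a (K(a) = a - 1*(-5) = a + 5 = 5 + a)
o(m, d) = -2003 + d² + d*m (o(m, d) = (d*m + d*d) - 2003 = (d*m + d²) - 2003 = (d² + d*m) - 2003 = -2003 + d² + d*m)
2410889/(-4070083) + o(-1827, K(-23))/2778492 = 2410889/(-4070083) + (-2003 + (5 - 23)² + (5 - 23)*(-1827))/2778492 = 2410889*(-1/4070083) + (-2003 + (-18)² - 18*(-1827))*(1/2778492) = -2410889/4070083 + (-2003 + 324 + 32886)*(1/2778492) = -2410889/4070083 + 31207*(1/2778492) = -2410889/4070083 + 31207/2778492 = -6571620719207/11308693054836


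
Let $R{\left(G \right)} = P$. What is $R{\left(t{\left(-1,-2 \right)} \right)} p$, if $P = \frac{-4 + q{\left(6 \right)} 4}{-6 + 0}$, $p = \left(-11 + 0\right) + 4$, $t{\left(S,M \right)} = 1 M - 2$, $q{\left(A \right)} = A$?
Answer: $\frac{70}{3} \approx 23.333$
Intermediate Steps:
$t{\left(S,M \right)} = -2 + M$ ($t{\left(S,M \right)} = M - 2 = -2 + M$)
$p = -7$ ($p = -11 + 4 = -7$)
$P = - \frac{10}{3}$ ($P = \frac{-4 + 6 \cdot 4}{-6 + 0} = \frac{-4 + 24}{-6} = 20 \left(- \frac{1}{6}\right) = - \frac{10}{3} \approx -3.3333$)
$R{\left(G \right)} = - \frac{10}{3}$
$R{\left(t{\left(-1,-2 \right)} \right)} p = \left(- \frac{10}{3}\right) \left(-7\right) = \frac{70}{3}$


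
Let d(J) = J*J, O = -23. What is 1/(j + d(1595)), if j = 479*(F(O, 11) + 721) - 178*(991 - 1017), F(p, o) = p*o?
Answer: 1/2772825 ≈ 3.6064e-7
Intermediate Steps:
F(p, o) = o*p
d(J) = J²
j = 228800 (j = 479*(11*(-23) + 721) - 178*(991 - 1017) = 479*(-253 + 721) - 178*(-26) = 479*468 + 4628 = 224172 + 4628 = 228800)
1/(j + d(1595)) = 1/(228800 + 1595²) = 1/(228800 + 2544025) = 1/2772825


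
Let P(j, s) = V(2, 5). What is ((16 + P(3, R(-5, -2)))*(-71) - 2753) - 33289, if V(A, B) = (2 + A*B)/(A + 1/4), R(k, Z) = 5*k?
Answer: -112670/3 ≈ -37557.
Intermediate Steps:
V(A, B) = (2 + A*B)/(¼ + A) (V(A, B) = (2 + A*B)/(A + ¼) = (2 + A*B)/(¼ + A))
P(j, s) = 16/3 (P(j, s) = 4*(2 + 2*5)/(1 + 4*2) = 4*(2 + 10)/(1 + 8) = 4*12/9 = 4*(⅑)*12 = 16/3)
((16 + P(3, R(-5, -2)))*(-71) - 2753) - 33289 = ((16 + 16/3)*(-71) - 2753) - 33289 = ((64/3)*(-71) - 2753) - 33289 = (-4544/3 - 2753) - 33289 = -12803/3 - 33289 = -112670/3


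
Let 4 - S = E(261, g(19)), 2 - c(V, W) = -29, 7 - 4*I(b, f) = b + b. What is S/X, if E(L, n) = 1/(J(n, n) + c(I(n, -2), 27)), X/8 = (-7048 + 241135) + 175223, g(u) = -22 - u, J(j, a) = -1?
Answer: 119/98234400 ≈ 1.2114e-6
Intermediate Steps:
I(b, f) = 7/4 - b/2 (I(b, f) = 7/4 - (b + b)/4 = 7/4 - b/2)
c(V, W) = 31 (c(V, W) = 2 - 1*(-29) = 2 + 29 = 31)
X = 3274480 (X = 8*((-7048 + 241135) + 175223) = 8*(234087 + 175223) = 8*409310 = 3274480)
E(L, n) = 1/30 (E(L, n) = 1/(-1 + 31) = 1/30)
S = 119/30 (S = 4 - 1*1/30 = 4 - 1/30 = 119/30 ≈ 3.9667)
S/X = (119/30)/3274480 = (119/30)*(1/3274480) = 119/98234400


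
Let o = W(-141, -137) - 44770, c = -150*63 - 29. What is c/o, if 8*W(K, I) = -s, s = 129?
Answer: 75832/358289 ≈ 0.21165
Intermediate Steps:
W(K, I) = -129/8 (W(K, I) = (-1*129)/8 = (⅛)*(-129) = -129/8)
c = -9479 (c = -9450 - 29 = -9479)
o = -358289/8 (o = -129/8 - 44770 = -358289/8 ≈ -44786.)
c/o = -9479/(-358289/8) = -9479*(-8/358289) = 75832/358289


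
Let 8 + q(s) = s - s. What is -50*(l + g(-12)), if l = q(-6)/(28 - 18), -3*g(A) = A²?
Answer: 2440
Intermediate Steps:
q(s) = -8 (q(s) = -8 + (s - s) = -8 + 0 = -8)
g(A) = -A²/3
l = -⅘ (l = -8/(28 - 18) = -8/10 = -8*⅒ = -⅘ ≈ -0.80000)
-50*(l + g(-12)) = -50*(-⅘ - ⅓*(-12)²) = -50*(-⅘ - ⅓*144) = -50*(-⅘ - 48) = -50*(-244/5) = 2440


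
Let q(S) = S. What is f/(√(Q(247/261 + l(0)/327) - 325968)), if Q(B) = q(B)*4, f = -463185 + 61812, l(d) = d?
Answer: 1204119*I*√616805785/42538330 ≈ 703.01*I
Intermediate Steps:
f = -401373
Q(B) = 4*B (Q(B) = B*4 = 4*B)
f/(√(Q(247/261 + l(0)/327) - 325968)) = -401373/√(4*(247/261 + 0/327) - 325968) = -401373/√(4*(247*(1/261) + 0*(1/327)) - 325968) = -401373/√(4*(247/261 + 0) - 325968) = -401373/√(4*(247/261) - 325968) = -401373/√(988/261 - 325968) = -401373*(-3*I*√616805785/42538330) = -(-1204119)*I*√616805785/42538330 = 1204119*I*√616805785/42538330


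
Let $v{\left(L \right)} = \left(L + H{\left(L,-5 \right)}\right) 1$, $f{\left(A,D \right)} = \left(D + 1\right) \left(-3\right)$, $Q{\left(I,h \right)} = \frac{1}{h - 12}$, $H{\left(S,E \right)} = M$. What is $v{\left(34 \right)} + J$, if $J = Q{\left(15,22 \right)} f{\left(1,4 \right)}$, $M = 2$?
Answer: $\frac{69}{2} \approx 34.5$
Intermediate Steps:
$H{\left(S,E \right)} = 2$
$Q{\left(I,h \right)} = \frac{1}{-12 + h}$
$f{\left(A,D \right)} = -3 - 3 D$ ($f{\left(A,D \right)} = \left(1 + D\right) \left(-3\right) = -3 - 3 D$)
$J = - \frac{3}{2}$ ($J = \frac{-3 - 12}{-12 + 22} = \frac{-3 - 12}{10} = \frac{1}{10} \left(-15\right) = - \frac{3}{2} \approx -1.5$)
$v{\left(L \right)} = 2 + L$ ($v{\left(L \right)} = \left(L + 2\right) 1 = \left(2 + L\right) 1 = 2 + L$)
$v{\left(34 \right)} + J = \left(2 + 34\right) - \frac{3}{2} = 36 - \frac{3}{2} = \frac{69}{2}$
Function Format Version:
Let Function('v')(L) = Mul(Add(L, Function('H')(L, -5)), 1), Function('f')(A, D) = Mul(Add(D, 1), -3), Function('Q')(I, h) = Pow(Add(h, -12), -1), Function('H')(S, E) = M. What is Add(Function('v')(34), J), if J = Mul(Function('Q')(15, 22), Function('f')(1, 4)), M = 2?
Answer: Rational(69, 2) ≈ 34.500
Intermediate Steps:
Function('H')(S, E) = 2
Function('Q')(I, h) = Pow(Add(-12, h), -1)
Function('f')(A, D) = Add(-3, Mul(-3, D)) (Function('f')(A, D) = Mul(Add(1, D), -3) = Add(-3, Mul(-3, D)))
J = Rational(-3, 2) (J = Mul(Pow(Add(-12, 22), -1), Add(-3, Mul(-3, 4))) = Mul(Pow(10, -1), Add(-3, -12)) = Mul(Rational(1, 10), -15) = Rational(-3, 2) ≈ -1.5000)
Function('v')(L) = Add(2, L) (Function('v')(L) = Mul(Add(L, 2), 1) = Mul(Add(2, L), 1) = Add(2, L))
Add(Function('v')(34), J) = Add(Add(2, 34), Rational(-3, 2)) = Add(36, Rational(-3, 2)) = Rational(69, 2)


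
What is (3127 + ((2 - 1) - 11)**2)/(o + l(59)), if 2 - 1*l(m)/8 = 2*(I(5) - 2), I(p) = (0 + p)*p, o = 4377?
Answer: 461/575 ≈ 0.80174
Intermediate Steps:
I(p) = p**2 (I(p) = p*p = p**2)
l(m) = -352 (l(m) = 16 - 16*(5**2 - 2) = 16 - 16*(25 - 2) = 16 - 16*23 = 16 - 8*46 = 16 - 368 = -352)
(3127 + ((2 - 1) - 11)**2)/(o + l(59)) = (3127 + ((2 - 1) - 11)**2)/(4377 - 352) = (3127 + (1 - 11)**2)/4025 = (3127 + (-10)**2)*(1/4025) = (3127 + 100)*(1/4025) = 3227*(1/4025) = 461/575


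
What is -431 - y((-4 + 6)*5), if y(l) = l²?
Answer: -531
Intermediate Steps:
-431 - y((-4 + 6)*5) = -431 - ((-4 + 6)*5)² = -431 - (2*5)² = -431 - 1*10² = -431 - 1*100 = -431 - 100 = -531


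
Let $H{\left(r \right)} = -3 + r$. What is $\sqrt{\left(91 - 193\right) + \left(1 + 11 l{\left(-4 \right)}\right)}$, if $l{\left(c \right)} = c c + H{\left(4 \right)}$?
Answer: $\sqrt{86} \approx 9.2736$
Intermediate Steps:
$l{\left(c \right)} = 1 + c^{2}$ ($l{\left(c \right)} = c c + \left(-3 + 4\right) = c^{2} + 1 = 1 + c^{2}$)
$\sqrt{\left(91 - 193\right) + \left(1 + 11 l{\left(-4 \right)}\right)} = \sqrt{\left(91 - 193\right) + \left(1 + 11 \left(1 + \left(-4\right)^{2}\right)\right)} = \sqrt{-102 + \left(1 + 11 \left(1 + 16\right)\right)} = \sqrt{-102 + \left(1 + 11 \cdot 17\right)} = \sqrt{-102 + \left(1 + 187\right)} = \sqrt{-102 + 188} = \sqrt{86}$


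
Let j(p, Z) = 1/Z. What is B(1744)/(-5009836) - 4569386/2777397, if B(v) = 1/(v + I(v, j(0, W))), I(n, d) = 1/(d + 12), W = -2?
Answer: -918284652982519475/558158369672045688 ≈ -1.6452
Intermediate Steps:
I(n, d) = 1/(12 + d)
B(v) = 1/(2/23 + v) (B(v) = 1/(v + 1/(12 + 1/(-2))) = 1/(v + 1/(12 - 1/2)) = 1/(v + 1/(23/2)) = 1/(v + 2/23) = 1/(2/23 + v))
B(1744)/(-5009836) - 4569386/2777397 = (23/(2 + 23*1744))/(-5009836) - 4569386/2777397 = (23/(2 + 40112))*(-1/5009836) - 4569386*1/2777397 = (23/40114)*(-1/5009836) - 4569386/2777397 = -23/200964561304 - 4569386/2777397 = -918284652982519475/558158369672045688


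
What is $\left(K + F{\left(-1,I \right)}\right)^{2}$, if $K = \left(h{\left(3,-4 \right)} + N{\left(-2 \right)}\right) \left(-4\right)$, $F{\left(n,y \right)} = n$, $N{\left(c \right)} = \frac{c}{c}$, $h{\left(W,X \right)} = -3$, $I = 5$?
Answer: $49$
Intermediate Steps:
$N{\left(c \right)} = 1$
$K = 8$ ($K = \left(-3 + 1\right) \left(-4\right) = \left(-2\right) \left(-4\right) = 8$)
$\left(K + F{\left(-1,I \right)}\right)^{2} = \left(8 - 1\right)^{2} = 7^{2} = 49$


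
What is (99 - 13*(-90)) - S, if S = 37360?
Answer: -36091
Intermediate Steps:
(99 - 13*(-90)) - S = (99 - 13*(-90)) - 1*37360 = (99 + 1170) - 37360 = 1269 - 37360 = -36091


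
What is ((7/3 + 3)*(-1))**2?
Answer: 256/9 ≈ 28.444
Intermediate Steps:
((7/3 + 3)*(-1))**2 = ((16/3)*(-1))**2 = (-16/3)**2 = 256/9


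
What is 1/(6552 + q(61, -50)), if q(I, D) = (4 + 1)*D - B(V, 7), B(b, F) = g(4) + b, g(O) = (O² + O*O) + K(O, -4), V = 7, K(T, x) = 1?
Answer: 1/6262 ≈ 0.00015969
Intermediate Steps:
g(O) = 1 + 2*O² (g(O) = (O² + O*O) + 1 = (O² + O²) + 1 = 2*O² + 1 = 1 + 2*O²)
B(b, F) = 33 + b (B(b, F) = (1 + 2*4²) + b = (1 + 2*16) + b = (1 + 32) + b = 33 + b)
q(I, D) = -40 + 5*D (q(I, D) = (4 + 1)*D - (33 + 7) = 5*D - 1*40 = 5*D - 40 = -40 + 5*D)
1/(6552 + q(61, -50)) = 1/(6552 + (-40 + 5*(-50))) = 1/(6552 + (-40 - 250)) = 1/(6552 - 290) = 1/6262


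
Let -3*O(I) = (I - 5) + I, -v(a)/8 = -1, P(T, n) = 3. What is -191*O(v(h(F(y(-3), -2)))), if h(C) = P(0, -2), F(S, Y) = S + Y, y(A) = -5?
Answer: 2101/3 ≈ 700.33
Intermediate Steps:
h(C) = 3
v(a) = 8 (v(a) = -8*(-1) = 8)
O(I) = 5/3 - 2*I/3 (O(I) = -((I - 5) + I)/3 = -((-5 + I) + I)/3 = -(-5 + 2*I)/3 = 5/3 - 2*I/3)
-191*O(v(h(F(y(-3), -2)))) = -191*(5/3 - 2/3*8) = -191*(5/3 - 16/3) = -191*(-11/3) = 2101/3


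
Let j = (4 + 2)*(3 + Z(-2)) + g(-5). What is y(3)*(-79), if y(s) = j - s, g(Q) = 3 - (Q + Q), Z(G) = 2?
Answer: -3160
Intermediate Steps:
g(Q) = 3 - 2*Q
j = 43 (j = (4 + 2)*(3 + 2) + (3 - 2*(-5)) = 6*5 + (3 + 10) = 30 + 13 = 43)
y(s) = 43 - s
y(3)*(-79) = (43 - 1*3)*(-79) = (43 - 3)*(-79) = 40*(-79) = -3160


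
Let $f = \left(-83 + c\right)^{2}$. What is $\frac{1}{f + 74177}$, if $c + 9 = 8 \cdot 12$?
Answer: $\frac{1}{74193} \approx 1.3478 \cdot 10^{-5}$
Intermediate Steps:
$c = 87$ ($c = -9 + 8 \cdot 12 = -9 + 96 = 87$)
$f = 16$ ($f = \left(-83 + 87\right)^{2} = 4^{2} = 16$)
$\frac{1}{f + 74177} = \frac{1}{16 + 74177} = \frac{1}{74193}$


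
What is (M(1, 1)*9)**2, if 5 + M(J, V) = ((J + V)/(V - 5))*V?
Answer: 9801/4 ≈ 2450.3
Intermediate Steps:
M(J, V) = -5 + V*(J + V)/(-5 + V) (M(J, V) = -5 + ((J + V)/(V - 5))*V = -5 + ((J + V)/(-5 + V))*V = -5 + V*(J + V)/(-5 + V))
(M(1, 1)*9)**2 = (((25 + 1**2 - 5*1 + 1*1)/(-5 + 1))*9)**2 = (((25 + 1 - 5 + 1)/(-4))*9)**2 = (-1/4*22*9)**2 = (-11/2*9)**2 = (-99/2)**2 = 9801/4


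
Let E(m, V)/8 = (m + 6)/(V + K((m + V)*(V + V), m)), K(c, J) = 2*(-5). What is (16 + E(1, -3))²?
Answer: 23104/169 ≈ 136.71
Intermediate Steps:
K(c, J) = -10
E(m, V) = 8*(6 + m)/(-10 + V) (E(m, V) = 8*((m + 6)/(V - 10)) = 8*((6 + m)/(-10 + V)) = 8*(6 + m)/(-10 + V))
(16 + E(1, -3))² = (16 + 8*(6 + 1)/(-10 - 3))² = (16 + 8*7/(-13))² = (16 + 8*(-1/13)*7)² = (16 - 56/13)² = (152/13)² = 23104/169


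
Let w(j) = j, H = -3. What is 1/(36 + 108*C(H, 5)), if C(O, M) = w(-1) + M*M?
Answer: 1/2628 ≈ 0.00038052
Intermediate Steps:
C(O, M) = -1 + M² (C(O, M) = -1 + M*M = -1 + M²)
1/(36 + 108*C(H, 5)) = 1/(36 + 108*(-1 + 5²)) = 1/(36 + 108*(-1 + 25)) = 1/(36 + 108*24) = 1/(36 + 2592) = 1/2628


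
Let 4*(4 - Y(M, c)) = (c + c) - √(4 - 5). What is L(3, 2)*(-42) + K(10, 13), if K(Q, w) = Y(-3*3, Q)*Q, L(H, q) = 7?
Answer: -304 + 5*I/2 ≈ -304.0 + 2.5*I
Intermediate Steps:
Y(M, c) = 4 - c/2 + I/4 (Y(M, c) = 4 - ((c + c) - √(4 - 5))/4 = 4 - (2*c - √(-1))/4 = 4 - (2*c - I)/4 = 4 - (-I + 2*c)/4 = 4 + (-c/2 + I/4) = 4 - c/2 + I/4)
K(Q, w) = Q*(4 - Q/2 + I/4) (K(Q, w) = (4 - Q/2 + I/4)*Q = Q*(4 - Q/2 + I/4))
L(3, 2)*(-42) + K(10, 13) = 7*(-42) + (¼)*10*(16 + I - 2*10) = -294 + (¼)*10*(16 + I - 20) = -294 + (¼)*10*(-4 + I) = -294 + (-10 + 5*I/2) = -304 + 5*I/2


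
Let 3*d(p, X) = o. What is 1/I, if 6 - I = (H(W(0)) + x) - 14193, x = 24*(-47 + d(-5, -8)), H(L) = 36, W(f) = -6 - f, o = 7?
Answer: 1/15235 ≈ 6.5638e-5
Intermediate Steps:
d(p, X) = 7/3 (d(p, X) = (⅓)*7 = 7/3)
x = -1072 (x = 24*(-47 + 7/3) = 24*(-134/3) = -1072)
I = 15235 (I = 6 - ((36 - 1072) - 14193) = 6 - (-1036 - 14193) = 6 - 1*(-15229) = 6 + 15229 = 15235)
1/I = 1/15235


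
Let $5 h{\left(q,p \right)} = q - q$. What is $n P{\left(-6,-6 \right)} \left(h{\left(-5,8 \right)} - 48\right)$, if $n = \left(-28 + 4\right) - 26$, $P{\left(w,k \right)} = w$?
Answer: $-14400$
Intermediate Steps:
$h{\left(q,p \right)} = 0$ ($h{\left(q,p \right)} = \frac{q - q}{5} = \frac{1}{5} \cdot 0 = 0$)
$n = -50$ ($n = -24 - 26 = -50$)
$n P{\left(-6,-6 \right)} \left(h{\left(-5,8 \right)} - 48\right) = \left(-50\right) \left(-6\right) \left(0 - 48\right) = 300 \left(0 - 48\right) = 300 \left(-48\right) = -14400$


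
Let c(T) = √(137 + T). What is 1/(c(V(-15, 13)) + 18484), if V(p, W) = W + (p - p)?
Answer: 9242/170829053 - 5*√6/341658106 ≈ 5.4065e-5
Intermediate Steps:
V(p, W) = W (V(p, W) = W + 0 = W)
1/(c(V(-15, 13)) + 18484) = 1/(√(137 + 13) + 18484) = 1/(√150 + 18484) = 1/(5*√6 + 18484) = 1/(18484 + 5*√6)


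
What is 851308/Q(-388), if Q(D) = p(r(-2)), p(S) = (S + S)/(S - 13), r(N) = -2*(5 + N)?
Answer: 4043713/3 ≈ 1.3479e+6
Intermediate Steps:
r(N) = -10 - 2*N
p(S) = 2*S/(-13 + S) (p(S) = (2*S)/(-13 + S) = 2*S/(-13 + S))
Q(D) = 12/19 (Q(D) = 2*(-10 - 2*(-2))/(-13 + (-10 - 2*(-2))) = 2*(-10 + 4)/(-13 + (-10 + 4)) = 2*(-6)/(-13 - 6) = 2*(-6)/(-19) = 2*(-6)*(-1/19) = 12/19)
851308/Q(-388) = 851308/(12/19) = 851308*(19/12) = 4043713/3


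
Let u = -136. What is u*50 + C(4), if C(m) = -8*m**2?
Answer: -6928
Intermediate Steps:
u*50 + C(4) = -136*50 - 8*4**2 = -6800 - 8*16 = -6800 - 128 = -6928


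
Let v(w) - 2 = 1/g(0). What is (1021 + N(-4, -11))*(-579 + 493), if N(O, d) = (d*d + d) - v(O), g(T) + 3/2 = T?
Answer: -291454/3 ≈ -97151.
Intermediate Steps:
g(T) = -3/2 + T
v(w) = 4/3 (v(w) = 2 + 1/(-3/2 + 0) = 2 + 1/(-3/2) = 2 - ⅔ = 4/3)
N(O, d) = -4/3 + d + d² (N(O, d) = (d*d + d) - 1*4/3 = (d² + d) - 4/3 = (d + d²) - 4/3 = -4/3 + d + d²)
(1021 + N(-4, -11))*(-579 + 493) = (1021 + (-4/3 - 11 + (-11)²))*(-579 + 493) = (1021 + (-4/3 - 11 + 121))*(-86) = (1021 + 326/3)*(-86) = (3389/3)*(-86) = -291454/3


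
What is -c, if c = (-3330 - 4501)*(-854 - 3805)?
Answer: -36484629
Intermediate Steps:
c = 36484629 (c = -7831*(-4659) = 36484629)
-c = -1*36484629 = -36484629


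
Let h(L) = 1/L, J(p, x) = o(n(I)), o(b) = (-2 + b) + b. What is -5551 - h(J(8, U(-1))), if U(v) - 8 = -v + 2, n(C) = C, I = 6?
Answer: -55511/10 ≈ -5551.1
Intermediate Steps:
o(b) = -2 + 2*b
U(v) = 10 - v (U(v) = 8 + (-v + 2) = 8 + (2 - v) = 10 - v)
J(p, x) = 10 (J(p, x) = -2 + 2*6 = -2 + 12 = 10)
-5551 - h(J(8, U(-1))) = -5551 - 1/10 = -55511/10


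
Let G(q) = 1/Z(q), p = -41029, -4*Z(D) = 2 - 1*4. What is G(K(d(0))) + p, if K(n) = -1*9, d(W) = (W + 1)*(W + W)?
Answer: -41027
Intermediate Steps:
d(W) = 2*W*(1 + W) (d(W) = (1 + W)*(2*W) = 2*W*(1 + W))
K(n) = -9
Z(D) = ½ (Z(D) = -(2 - 1*4)/4 = -(2 - 4)/4 = -¼*(-2) = ½)
G(q) = 2 (G(q) = 1/(½) = 2)
G(K(d(0))) + p = 2 - 41029 = -41027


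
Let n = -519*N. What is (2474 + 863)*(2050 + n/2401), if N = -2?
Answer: 16428344656/2401 ≈ 6.8423e+6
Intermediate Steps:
n = 1038 (n = -519*(-2) = 1038)
(2474 + 863)*(2050 + n/2401) = (2474 + 863)*(2050 + 1038/2401) = 3337*(2050 + 1038*(1/2401)) = 3337*(2050 + 1038/2401) = 3337*(4923088/2401) = 16428344656/2401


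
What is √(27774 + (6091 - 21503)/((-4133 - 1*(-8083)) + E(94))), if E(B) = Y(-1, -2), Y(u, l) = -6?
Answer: √26997972646/986 ≈ 166.64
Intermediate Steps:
E(B) = -6
√(27774 + (6091 - 21503)/((-4133 - 1*(-8083)) + E(94))) = √(27774 + (6091 - 21503)/((-4133 - 1*(-8083)) - 6)) = √(27774 - 15412/((-4133 + 8083) - 6)) = √(27774 - 15412/(3950 - 6)) = √(27774 - 15412/3944) = √(27774 - 15412*1/3944) = √(27774 - 3853/986) = √(27381311/986) = √26997972646/986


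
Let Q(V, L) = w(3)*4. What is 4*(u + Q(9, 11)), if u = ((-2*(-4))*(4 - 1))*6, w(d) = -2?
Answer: 544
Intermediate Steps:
Q(V, L) = -8 (Q(V, L) = -2*4 = -8)
u = 144 (u = (8*3)*6 = 24*6 = 144)
4*(u + Q(9, 11)) = 4*(144 - 8) = 4*136 = 544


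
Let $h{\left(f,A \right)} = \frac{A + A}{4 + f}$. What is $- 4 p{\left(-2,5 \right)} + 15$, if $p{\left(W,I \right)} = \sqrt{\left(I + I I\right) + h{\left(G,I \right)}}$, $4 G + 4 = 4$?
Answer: $15 - 2 \sqrt{130} \approx -7.8035$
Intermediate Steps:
$G = 0$ ($G = -1 + \frac{1}{4} \cdot 4 = -1 + 1 = 0$)
$h{\left(f,A \right)} = \frac{2 A}{4 + f}$
$p{\left(W,I \right)} = \sqrt{I^{2} + \frac{3 I}{2}}$ ($p{\left(W,I \right)} = \sqrt{\left(I + I I\right) + \frac{2 I}{4 + 0}} = \sqrt{\left(I + I^{2}\right) + \frac{2 I}{4}} = \sqrt{\left(I + I^{2}\right) + 2 I \frac{1}{4}} = \sqrt{\left(I + I^{2}\right) + \frac{I}{2}} = \sqrt{I^{2} + \frac{3 I}{2}}$)
$- 4 p{\left(-2,5 \right)} + 15 = - 4 \frac{\sqrt{2} \sqrt{5 \left(3 + 2 \cdot 5\right)}}{2} + 15 = - 4 \frac{\sqrt{2} \sqrt{5 \left(3 + 10\right)}}{2} + 15 = - 4 \frac{\sqrt{2} \sqrt{5 \cdot 13}}{2} + 15 = - 4 \frac{\sqrt{2} \sqrt{65}}{2} + 15 = - 4 \frac{\sqrt{130}}{2} + 15 = - 2 \sqrt{130} + 15 = 15 - 2 \sqrt{130}$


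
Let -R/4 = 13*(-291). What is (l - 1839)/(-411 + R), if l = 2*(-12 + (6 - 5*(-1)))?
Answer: -263/2103 ≈ -0.12506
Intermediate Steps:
R = 15132 (R = -52*(-291) = -4*(-3783) = 15132)
l = -2 (l = 2*(-12 + (6 + 5)) = 2*(-12 + 11) = 2*(-1) = -2)
(l - 1839)/(-411 + R) = (-2 - 1839)/(-411 + 15132) = -1841/14721 = -1841*1/14721 = -263/2103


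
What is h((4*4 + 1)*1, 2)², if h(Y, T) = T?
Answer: 4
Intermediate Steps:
h((4*4 + 1)*1, 2)² = 2² = 4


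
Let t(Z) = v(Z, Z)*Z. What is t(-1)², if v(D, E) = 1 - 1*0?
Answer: 1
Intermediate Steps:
v(D, E) = 1 (v(D, E) = 1 + 0 = 1)
t(Z) = Z (t(Z) = 1*Z = Z)
t(-1)² = (-1)² = 1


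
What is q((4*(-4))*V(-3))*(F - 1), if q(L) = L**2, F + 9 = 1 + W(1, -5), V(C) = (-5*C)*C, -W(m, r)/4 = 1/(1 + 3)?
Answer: -5184000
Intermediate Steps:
W(m, r) = -1 (W(m, r) = -4/(1 + 3) = -4/4 = -4*1/4 = -1)
V(C) = -5*C**2
F = -9 (F = -9 + (1 - 1) = -9 + 0 = -9)
q((4*(-4))*V(-3))*(F - 1) = ((4*(-4))*(-5*(-3)**2))**2*(-9 - 1) = (-(-80)*9)**2*(-10) = (-16*(-45))**2*(-10) = 720**2*(-10) = 518400*(-10) = -5184000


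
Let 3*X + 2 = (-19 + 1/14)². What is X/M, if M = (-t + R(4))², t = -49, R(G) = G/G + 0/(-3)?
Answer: 69833/1470000 ≈ 0.047505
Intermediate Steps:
X = 69833/588 (X = -⅔ + (-19 + 1/14)²/3 = -⅔ + (-265/14)²/3 = -⅔ + (⅓)*(70225/196) = -⅔ + 70225/588 = 69833/588 ≈ 118.76)
R(G) = 1 (R(G) = 1 + 0*(-⅓) = 1 + 0 = 1)
M = 2500 (M = (-1*(-49) + 1)² = (49 + 1)² = 50² = 2500)
X/M = (69833/588)/2500 = (69833/588)*(1/2500) = 69833/1470000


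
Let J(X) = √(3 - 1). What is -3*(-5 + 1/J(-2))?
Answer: 15 - 3*√2/2 ≈ 12.879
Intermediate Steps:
J(X) = √2
-3*(-5 + 1/J(-2)) = -3*(-5 + 1/(√2)) = -3*(-5 + √2/2) = 15 - 3*√2/2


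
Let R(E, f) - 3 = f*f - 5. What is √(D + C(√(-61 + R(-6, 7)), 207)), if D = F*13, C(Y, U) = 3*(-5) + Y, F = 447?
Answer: √(5796 + I*√14) ≈ 76.131 + 0.0246*I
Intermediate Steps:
R(E, f) = -2 + f² (R(E, f) = 3 + (f*f - 5) = 3 + (f² - 5) = 3 + (-5 + f²) = -2 + f²)
C(Y, U) = -15 + Y
D = 5811 (D = 447*13 = 5811)
√(D + C(√(-61 + R(-6, 7)), 207)) = √(5811 + (-15 + √(-61 + (-2 + 7²)))) = √(5811 + (-15 + √(-61 + (-2 + 49)))) = √(5811 + (-15 + √(-61 + 47))) = √(5811 + (-15 + √(-14))) = √(5811 + (-15 + I*√14)) = √(5796 + I*√14)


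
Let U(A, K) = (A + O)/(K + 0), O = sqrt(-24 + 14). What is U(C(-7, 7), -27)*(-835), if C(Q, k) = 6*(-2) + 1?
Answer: -9185/27 + 835*I*sqrt(10)/27 ≈ -340.19 + 97.796*I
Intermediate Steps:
O = I*sqrt(10) (O = sqrt(-10) = I*sqrt(10) ≈ 3.1623*I)
C(Q, k) = -11 (C(Q, k) = -12 + 1 = -11)
U(A, K) = (A + I*sqrt(10))/K (U(A, K) = (A + I*sqrt(10))/(K + 0) = (A + I*sqrt(10))/K)
U(C(-7, 7), -27)*(-835) = ((-11 + I*sqrt(10))/(-27))*(-835) = -(-11 + I*sqrt(10))/27*(-835) = (11/27 - I*sqrt(10)/27)*(-835) = -9185/27 + 835*I*sqrt(10)/27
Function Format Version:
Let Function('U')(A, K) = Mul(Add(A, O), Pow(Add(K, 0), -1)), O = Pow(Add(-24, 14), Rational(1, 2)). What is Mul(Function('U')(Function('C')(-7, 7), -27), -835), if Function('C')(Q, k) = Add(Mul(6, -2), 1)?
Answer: Add(Rational(-9185, 27), Mul(Rational(835, 27), I, Pow(10, Rational(1, 2)))) ≈ Add(-340.19, Mul(97.796, I))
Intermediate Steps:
O = Mul(I, Pow(10, Rational(1, 2))) (O = Pow(-10, Rational(1, 2)) = Mul(I, Pow(10, Rational(1, 2))) ≈ Mul(3.1623, I))
Function('C')(Q, k) = -11 (Function('C')(Q, k) = Add(-12, 1) = -11)
Function('U')(A, K) = Mul(Pow(K, -1), Add(A, Mul(I, Pow(10, Rational(1, 2))))) (Function('U')(A, K) = Mul(Add(A, Mul(I, Pow(10, Rational(1, 2)))), Pow(Add(K, 0), -1)) = Mul(Add(A, Mul(I, Pow(10, Rational(1, 2)))), Pow(K, -1)) = Mul(Pow(K, -1), Add(A, Mul(I, Pow(10, Rational(1, 2))))))
Mul(Function('U')(Function('C')(-7, 7), -27), -835) = Mul(Mul(Pow(-27, -1), Add(-11, Mul(I, Pow(10, Rational(1, 2))))), -835) = Mul(Mul(Rational(-1, 27), Add(-11, Mul(I, Pow(10, Rational(1, 2))))), -835) = Mul(Add(Rational(11, 27), Mul(Rational(-1, 27), I, Pow(10, Rational(1, 2)))), -835) = Add(Rational(-9185, 27), Mul(Rational(835, 27), I, Pow(10, Rational(1, 2))))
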